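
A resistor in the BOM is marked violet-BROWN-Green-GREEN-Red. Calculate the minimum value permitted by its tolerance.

Violet → 7 (first significant figure)
Brown → 1 (second significant figure)
Green → 5 (third significant figure)
Green → ×10^5 multiplier
Red → ±2% tolerance
715 × 100000 = 71500000 Ω
Minimum = 71500000 × (1 − 2/100) = 70070000 Ω.

70070000 Ω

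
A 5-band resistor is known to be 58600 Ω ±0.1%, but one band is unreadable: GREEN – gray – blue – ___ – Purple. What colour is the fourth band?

58600 Ω = 586 × 10^2.
The fourth band is the multiplier, 10^2, which is red.

red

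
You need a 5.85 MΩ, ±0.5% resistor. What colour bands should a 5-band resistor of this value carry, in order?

5850000 Ω = 585 × 10^4.
5 → green
8 → grey
5 → green
Multiplier 10^4 → yellow.
±0.5% tolerance → green.

green, grey, green, yellow, green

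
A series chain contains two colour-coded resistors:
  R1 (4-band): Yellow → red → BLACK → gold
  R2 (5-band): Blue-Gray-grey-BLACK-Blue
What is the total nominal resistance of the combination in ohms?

730 Ω

R1: yellow, red → 42; black ×1 → 42 Ω.
R2: blue, grey, grey → 688; black ×1 → 688 Ω.
Series: 42 + 688 = 730 Ω.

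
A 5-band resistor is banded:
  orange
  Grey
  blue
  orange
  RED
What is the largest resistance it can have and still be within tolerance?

393720 Ω

Orange → 3 (first significant figure)
Grey → 8 (second significant figure)
Blue → 6 (third significant figure)
Orange → ×10^3 multiplier
Red → ±2% tolerance
386 × 1000 = 386000 Ω
Largest = 386000 × (1 + 2/100) = 393720 Ω.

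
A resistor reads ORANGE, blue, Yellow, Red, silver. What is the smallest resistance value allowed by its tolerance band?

32760 Ω

Orange → 3 (first significant figure)
Blue → 6 (second significant figure)
Yellow → 4 (third significant figure)
Red → ×10^2 multiplier
Silver → ±10% tolerance
364 × 100 = 36400 Ω
Smallest = 36400 × (1 − 10/100) = 32760 Ω.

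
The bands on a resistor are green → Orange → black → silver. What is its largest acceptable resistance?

58.3 Ω

Green → 5 (first significant figure)
Orange → 3 (second significant figure)
Black → ×1 multiplier
Silver → ±10% tolerance
53 × 1 = 53 Ω
Largest = 53 × (1 + 10/100) = 58.3 Ω.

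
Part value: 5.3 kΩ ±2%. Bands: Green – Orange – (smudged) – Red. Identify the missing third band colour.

red

5300 Ω = 53 × 10^2.
The third band is the multiplier, 10^2, which is red.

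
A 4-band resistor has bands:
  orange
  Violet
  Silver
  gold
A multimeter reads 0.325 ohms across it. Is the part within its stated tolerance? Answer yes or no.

no

Orange → 3 (first significant figure)
Violet → 7 (second significant figure)
Silver → ×0.01 multiplier
Gold → ±5% tolerance
37 × 0.01 = 0.37 Ω
Allowed range: 0.3515 Ω to 0.3885 Ω.
0.325 ohms lies outside that range.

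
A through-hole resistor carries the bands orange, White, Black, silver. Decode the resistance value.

Orange → 3 (first significant figure)
White → 9 (second significant figure)
Black → ×1 multiplier
39 × 1 = 39 Ω

39 Ω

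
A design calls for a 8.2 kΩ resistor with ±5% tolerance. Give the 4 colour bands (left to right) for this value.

8200 Ω = 82 × 10^2.
8 → grey
2 → red
Multiplier 10^2 → red.
±5% tolerance → gold.

grey, red, red, gold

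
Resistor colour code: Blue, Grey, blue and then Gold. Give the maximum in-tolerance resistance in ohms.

Blue → 6 (first significant figure)
Grey → 8 (second significant figure)
Blue → ×10^6 multiplier
Gold → ±5% tolerance
68 × 1000000 = 68000000 Ω
Maximum = 68000000 × (1 + 5/100) = 71400000 Ω.

71400000 Ω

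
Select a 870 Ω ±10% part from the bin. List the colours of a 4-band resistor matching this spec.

870 Ω = 87 × 10^1.
8 → grey
7 → violet
Multiplier 10^1 → brown.
±10% tolerance → silver.

grey, violet, brown, silver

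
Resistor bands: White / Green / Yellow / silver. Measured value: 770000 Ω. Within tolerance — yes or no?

no

White → 9 (first significant figure)
Green → 5 (second significant figure)
Yellow → ×10^4 multiplier
Silver → ±10% tolerance
95 × 10000 = 950000 Ω
Allowed range: 855000 Ω to 1045000 Ω.
770000 Ω lies outside that range.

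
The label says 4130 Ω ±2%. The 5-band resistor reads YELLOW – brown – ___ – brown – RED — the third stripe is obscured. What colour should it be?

4130 Ω = 413 × 10^1.
The third band gives digit 3 of the significand, and 3 is orange.

orange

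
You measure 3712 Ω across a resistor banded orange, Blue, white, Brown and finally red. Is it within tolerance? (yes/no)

Orange → 3 (first significant figure)
Blue → 6 (second significant figure)
White → 9 (third significant figure)
Brown → ×10 multiplier
Red → ±2% tolerance
369 × 10 = 3690 Ω
Allowed range: 3616.2 Ω to 3763.8 Ω.
3712 Ω lies inside that range.

yes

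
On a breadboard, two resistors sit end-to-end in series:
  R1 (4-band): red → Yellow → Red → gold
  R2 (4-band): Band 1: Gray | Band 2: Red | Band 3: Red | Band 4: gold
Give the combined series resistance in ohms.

R1: red, yellow → 24; red ×10^2 → 2400 Ω.
R2: grey, red → 82; red ×10^2 → 8200 Ω.
Series: 2400 + 8200 = 10600 Ω.

10600 Ω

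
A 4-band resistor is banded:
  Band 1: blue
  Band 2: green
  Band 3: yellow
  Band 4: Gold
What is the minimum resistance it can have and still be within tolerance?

Blue → 6 (first significant figure)
Green → 5 (second significant figure)
Yellow → ×10^4 multiplier
Gold → ±5% tolerance
65 × 10000 = 650000 Ω
Minimum = 650000 × (1 − 5/100) = 617500 Ω.

617500 Ω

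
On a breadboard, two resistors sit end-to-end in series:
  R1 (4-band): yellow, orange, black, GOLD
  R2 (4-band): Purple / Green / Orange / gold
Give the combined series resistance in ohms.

75043 Ω

R1: yellow, orange → 43; black ×1 → 43 Ω.
R2: violet, green → 75; orange ×10^3 → 75000 Ω.
Series: 43 + 75000 = 75043 Ω.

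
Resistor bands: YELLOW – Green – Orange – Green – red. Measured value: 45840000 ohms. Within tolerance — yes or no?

Yellow → 4 (first significant figure)
Green → 5 (second significant figure)
Orange → 3 (third significant figure)
Green → ×10^5 multiplier
Red → ±2% tolerance
453 × 100000 = 45300000 Ω
Allowed range: 44394000 Ω to 46206000 Ω.
45840000 ohms lies inside that range.

yes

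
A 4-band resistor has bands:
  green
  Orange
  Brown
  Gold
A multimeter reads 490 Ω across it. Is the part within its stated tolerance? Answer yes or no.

no

Green → 5 (first significant figure)
Orange → 3 (second significant figure)
Brown → ×10 multiplier
Gold → ±5% tolerance
53 × 10 = 530 Ω
Allowed range: 503.5 Ω to 556.5 Ω.
490 Ω lies outside that range.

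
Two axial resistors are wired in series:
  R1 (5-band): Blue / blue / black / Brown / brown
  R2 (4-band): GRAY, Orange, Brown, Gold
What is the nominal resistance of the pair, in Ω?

7430 Ω

R1: blue, blue, black → 660; brown ×10 → 6600 Ω.
R2: grey, orange → 83; brown ×10 → 830 Ω.
Series: 6600 + 830 = 7430 Ω.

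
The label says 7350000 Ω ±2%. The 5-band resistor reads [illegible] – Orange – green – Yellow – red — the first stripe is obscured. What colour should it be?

violet

7350000 Ω = 735 × 10^4.
The first band gives digit 7 of the significand, and 7 is violet.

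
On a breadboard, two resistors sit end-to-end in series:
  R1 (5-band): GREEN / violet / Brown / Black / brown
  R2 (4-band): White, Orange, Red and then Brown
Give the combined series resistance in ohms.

R1: green, violet, brown → 571; black ×1 → 571 Ω.
R2: white, orange → 93; red ×10^2 → 9300 Ω.
Series: 571 + 9300 = 9871 Ω.

9871 Ω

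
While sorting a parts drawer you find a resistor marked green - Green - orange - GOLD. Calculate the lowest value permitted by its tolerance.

Green → 5 (first significant figure)
Green → 5 (second significant figure)
Orange → ×10^3 multiplier
Gold → ±5% tolerance
55 × 1000 = 55000 Ω
Lowest = 55000 × (1 − 5/100) = 52250 Ω.

52250 Ω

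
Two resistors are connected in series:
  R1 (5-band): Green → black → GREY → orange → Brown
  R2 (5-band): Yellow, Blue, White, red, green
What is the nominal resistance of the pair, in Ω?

554900 Ω

R1: green, black, grey → 508; orange ×10^3 → 508000 Ω.
R2: yellow, blue, white → 469; red ×10^2 → 46900 Ω.
Series: 508000 + 46900 = 554900 Ω.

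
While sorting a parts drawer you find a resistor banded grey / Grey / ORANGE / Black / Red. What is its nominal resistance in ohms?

Grey → 8 (first significant figure)
Grey → 8 (second significant figure)
Orange → 3 (third significant figure)
Black → ×1 multiplier
883 × 1 = 883 Ω

883 Ω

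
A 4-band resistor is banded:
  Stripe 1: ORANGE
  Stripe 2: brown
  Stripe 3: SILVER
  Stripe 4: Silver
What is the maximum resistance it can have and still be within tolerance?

0.341 Ω

Orange → 3 (first significant figure)
Brown → 1 (second significant figure)
Silver → ×0.01 multiplier
Silver → ±10% tolerance
31 × 0.01 = 0.31 Ω
Maximum = 0.31 × (1 + 10/100) = 0.341 Ω.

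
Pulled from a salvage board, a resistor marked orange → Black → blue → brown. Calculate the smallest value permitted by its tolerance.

29700000 Ω

Orange → 3 (first significant figure)
Black → 0 (second significant figure)
Blue → ×10^6 multiplier
Brown → ±1% tolerance
30 × 1000000 = 30000000 Ω
Smallest = 30000000 × (1 − 1/100) = 29700000 Ω.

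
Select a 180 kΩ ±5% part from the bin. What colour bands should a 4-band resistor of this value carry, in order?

brown, grey, yellow, gold

180000 Ω = 18 × 10^4.
1 → brown
8 → grey
Multiplier 10^4 → yellow.
±5% tolerance → gold.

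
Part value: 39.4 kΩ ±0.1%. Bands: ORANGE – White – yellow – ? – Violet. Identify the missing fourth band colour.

39400 Ω = 394 × 10^2.
The fourth band is the multiplier, 10^2, which is red.

red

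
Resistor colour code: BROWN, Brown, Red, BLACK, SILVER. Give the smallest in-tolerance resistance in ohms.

Brown → 1 (first significant figure)
Brown → 1 (second significant figure)
Red → 2 (third significant figure)
Black → ×1 multiplier
Silver → ±10% tolerance
112 × 1 = 112 Ω
Smallest = 112 × (1 − 10/100) = 100.8 Ω.

100.8 Ω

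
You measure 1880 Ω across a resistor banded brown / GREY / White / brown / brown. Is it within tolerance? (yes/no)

Brown → 1 (first significant figure)
Grey → 8 (second significant figure)
White → 9 (third significant figure)
Brown → ×10 multiplier
Brown → ±1% tolerance
189 × 10 = 1890 Ω
Allowed range: 1871.1 Ω to 1908.9 Ω.
1880 Ω lies inside that range.

yes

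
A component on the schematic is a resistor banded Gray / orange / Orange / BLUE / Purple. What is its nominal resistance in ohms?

Grey → 8 (first significant figure)
Orange → 3 (second significant figure)
Orange → 3 (third significant figure)
Blue → ×10^6 multiplier
833 × 1000000 = 833000000 Ω

833000000 Ω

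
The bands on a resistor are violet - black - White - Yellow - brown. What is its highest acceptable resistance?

7160900 Ω

Violet → 7 (first significant figure)
Black → 0 (second significant figure)
White → 9 (third significant figure)
Yellow → ×10^4 multiplier
Brown → ±1% tolerance
709 × 10000 = 7090000 Ω
Highest = 7090000 × (1 + 1/100) = 7160900 Ω.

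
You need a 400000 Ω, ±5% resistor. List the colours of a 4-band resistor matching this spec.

yellow, black, yellow, gold

400000 Ω = 40 × 10^4.
4 → yellow
0 → black
Multiplier 10^4 → yellow.
±5% tolerance → gold.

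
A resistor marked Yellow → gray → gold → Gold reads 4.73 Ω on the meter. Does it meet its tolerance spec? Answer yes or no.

Yellow → 4 (first significant figure)
Grey → 8 (second significant figure)
Gold → ×0.1 multiplier
Gold → ±5% tolerance
48 × 0.1 = 4.8 Ω
Allowed range: 4.56 Ω to 5.04 Ω.
4.73 Ω lies inside that range.

yes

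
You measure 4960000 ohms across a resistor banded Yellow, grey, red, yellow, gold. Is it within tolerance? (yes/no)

Yellow → 4 (first significant figure)
Grey → 8 (second significant figure)
Red → 2 (third significant figure)
Yellow → ×10^4 multiplier
Gold → ±5% tolerance
482 × 10000 = 4820000 Ω
Allowed range: 4579000 Ω to 5061000 Ω.
4960000 ohms lies inside that range.

yes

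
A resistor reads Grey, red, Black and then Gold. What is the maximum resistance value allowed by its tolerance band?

Grey → 8 (first significant figure)
Red → 2 (second significant figure)
Black → ×1 multiplier
Gold → ±5% tolerance
82 × 1 = 82 Ω
Maximum = 82 × (1 + 5/100) = 86.1 Ω.

86.1 Ω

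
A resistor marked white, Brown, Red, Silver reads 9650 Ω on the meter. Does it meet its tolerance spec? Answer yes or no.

White → 9 (first significant figure)
Brown → 1 (second significant figure)
Red → ×10^2 multiplier
Silver → ±10% tolerance
91 × 100 = 9100 Ω
Allowed range: 8190 Ω to 10010 Ω.
9650 Ω lies inside that range.

yes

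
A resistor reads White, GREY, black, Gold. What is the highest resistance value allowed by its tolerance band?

White → 9 (first significant figure)
Grey → 8 (second significant figure)
Black → ×1 multiplier
Gold → ±5% tolerance
98 × 1 = 98 Ω
Highest = 98 × (1 + 5/100) = 102.9 Ω.

102.9 Ω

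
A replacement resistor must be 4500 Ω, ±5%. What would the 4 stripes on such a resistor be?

4500 Ω = 45 × 10^2.
4 → yellow
5 → green
Multiplier 10^2 → red.
±5% tolerance → gold.

yellow, green, red, gold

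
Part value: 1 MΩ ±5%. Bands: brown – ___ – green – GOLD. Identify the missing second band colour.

black

1000000 Ω = 10 × 10^5.
The second band gives digit 0 of the significand, and 0 is black.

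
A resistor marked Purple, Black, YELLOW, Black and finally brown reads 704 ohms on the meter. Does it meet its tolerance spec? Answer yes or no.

Violet → 7 (first significant figure)
Black → 0 (second significant figure)
Yellow → 4 (third significant figure)
Black → ×1 multiplier
Brown → ±1% tolerance
704 × 1 = 704 Ω
Allowed range: 696.96 Ω to 711.04 Ω.
704 ohms lies inside that range.

yes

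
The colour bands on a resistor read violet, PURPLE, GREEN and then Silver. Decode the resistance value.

7700000 Ω

Violet → 7 (first significant figure)
Violet → 7 (second significant figure)
Green → ×10^5 multiplier
77 × 100000 = 7700000 Ω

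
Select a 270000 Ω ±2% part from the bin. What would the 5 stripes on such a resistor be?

red, violet, black, orange, red

270000 Ω = 270 × 10^3.
2 → red
7 → violet
0 → black
Multiplier 10^3 → orange.
±2% tolerance → red.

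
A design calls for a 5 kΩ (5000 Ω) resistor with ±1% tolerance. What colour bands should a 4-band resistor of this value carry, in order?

green, black, red, brown

5000 Ω = 50 × 10^2.
5 → green
0 → black
Multiplier 10^2 → red.
±1% tolerance → brown.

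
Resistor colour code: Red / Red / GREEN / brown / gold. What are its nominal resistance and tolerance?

2250 Ω ±5%

Red → 2 (first significant figure)
Red → 2 (second significant figure)
Green → 5 (third significant figure)
Brown → ×10 multiplier
Gold → ±5% tolerance
225 × 10 = 2250 Ω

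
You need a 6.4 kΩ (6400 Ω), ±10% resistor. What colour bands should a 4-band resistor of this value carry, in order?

blue, yellow, red, silver

6400 Ω = 64 × 10^2.
6 → blue
4 → yellow
Multiplier 10^2 → red.
±10% tolerance → silver.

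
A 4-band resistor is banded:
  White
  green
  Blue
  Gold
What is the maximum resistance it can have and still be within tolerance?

99750000 Ω

White → 9 (first significant figure)
Green → 5 (second significant figure)
Blue → ×10^6 multiplier
Gold → ±5% tolerance
95 × 1000000 = 95000000 Ω
Maximum = 95000000 × (1 + 5/100) = 99750000 Ω.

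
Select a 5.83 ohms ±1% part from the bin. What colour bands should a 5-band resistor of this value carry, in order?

5.83 Ω = 583 × 10^-2.
5 → green
8 → grey
3 → orange
Multiplier 10^-2 → silver.
±1% tolerance → brown.

green, grey, orange, silver, brown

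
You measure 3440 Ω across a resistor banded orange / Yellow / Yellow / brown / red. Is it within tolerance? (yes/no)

Orange → 3 (first significant figure)
Yellow → 4 (second significant figure)
Yellow → 4 (third significant figure)
Brown → ×10 multiplier
Red → ±2% tolerance
344 × 10 = 3440 Ω
Allowed range: 3371.2 Ω to 3508.8 Ω.
3440 Ω lies inside that range.

yes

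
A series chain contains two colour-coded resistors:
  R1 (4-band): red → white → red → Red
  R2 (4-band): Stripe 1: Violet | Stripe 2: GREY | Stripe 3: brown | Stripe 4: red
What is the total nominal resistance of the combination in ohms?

R1: red, white → 29; red ×10^2 → 2900 Ω.
R2: violet, grey → 78; brown ×10 → 780 Ω.
Series: 2900 + 780 = 3680 Ω.

3680 Ω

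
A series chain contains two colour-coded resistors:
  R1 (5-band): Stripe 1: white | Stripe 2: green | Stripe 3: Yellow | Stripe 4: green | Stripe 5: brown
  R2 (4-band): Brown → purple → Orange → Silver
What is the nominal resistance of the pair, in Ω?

R1: white, green, yellow → 954; green ×10^5 → 95400000 Ω.
R2: brown, violet → 17; orange ×10^3 → 17000 Ω.
Series: 95400000 + 17000 = 95417000 Ω.

95417000 Ω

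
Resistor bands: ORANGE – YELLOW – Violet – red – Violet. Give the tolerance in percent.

±0.1%

The last band, violet, is the tolerance band.
Violet corresponds to ±0.1%.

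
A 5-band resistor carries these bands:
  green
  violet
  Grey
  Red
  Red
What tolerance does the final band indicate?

±2%

The last band, red, is the tolerance band.
Red corresponds to ±2%.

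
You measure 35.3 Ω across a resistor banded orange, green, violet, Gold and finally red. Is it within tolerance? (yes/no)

yes

Orange → 3 (first significant figure)
Green → 5 (second significant figure)
Violet → 7 (third significant figure)
Gold → ×0.1 multiplier
Red → ±2% tolerance
357 × 0.1 = 35.7 Ω
Allowed range: 34.986 Ω to 36.414 Ω.
35.3 Ω lies inside that range.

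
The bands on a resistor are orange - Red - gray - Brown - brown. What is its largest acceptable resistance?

3312.8 Ω

Orange → 3 (first significant figure)
Red → 2 (second significant figure)
Grey → 8 (third significant figure)
Brown → ×10 multiplier
Brown → ±1% tolerance
328 × 10 = 3280 Ω
Largest = 3280 × (1 + 1/100) = 3312.8 Ω.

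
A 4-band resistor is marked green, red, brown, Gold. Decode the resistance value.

520 Ω

Green → 5 (first significant figure)
Red → 2 (second significant figure)
Brown → ×10 multiplier
52 × 10 = 520 Ω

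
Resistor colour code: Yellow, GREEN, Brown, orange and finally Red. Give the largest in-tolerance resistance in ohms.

Yellow → 4 (first significant figure)
Green → 5 (second significant figure)
Brown → 1 (third significant figure)
Orange → ×10^3 multiplier
Red → ±2% tolerance
451 × 1000 = 451000 Ω
Largest = 451000 × (1 + 2/100) = 460020 Ω.

460020 Ω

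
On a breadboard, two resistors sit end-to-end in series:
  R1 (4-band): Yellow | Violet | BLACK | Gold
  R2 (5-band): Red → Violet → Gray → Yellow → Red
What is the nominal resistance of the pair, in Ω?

R1: yellow, violet → 47; black ×1 → 47 Ω.
R2: red, violet, grey → 278; yellow ×10^4 → 2780000 Ω.
Series: 47 + 2780000 = 2780047 Ω.

2780047 Ω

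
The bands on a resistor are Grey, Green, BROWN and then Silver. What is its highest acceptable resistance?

935 Ω

Grey → 8 (first significant figure)
Green → 5 (second significant figure)
Brown → ×10 multiplier
Silver → ±10% tolerance
85 × 10 = 850 Ω
Highest = 850 × (1 + 10/100) = 935 Ω.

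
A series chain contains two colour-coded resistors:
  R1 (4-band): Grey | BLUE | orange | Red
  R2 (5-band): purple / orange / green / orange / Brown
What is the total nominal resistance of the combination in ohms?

R1: grey, blue → 86; orange ×10^3 → 86000 Ω.
R2: violet, orange, green → 735; orange ×10^3 → 735000 Ω.
Series: 86000 + 735000 = 821000 Ω.

821000 Ω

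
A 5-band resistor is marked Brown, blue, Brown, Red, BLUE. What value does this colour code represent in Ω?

Brown → 1 (first significant figure)
Blue → 6 (second significant figure)
Brown → 1 (third significant figure)
Red → ×10^2 multiplier
161 × 100 = 16100 Ω

16100 Ω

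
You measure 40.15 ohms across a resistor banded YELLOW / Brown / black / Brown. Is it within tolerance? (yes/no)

no

Yellow → 4 (first significant figure)
Brown → 1 (second significant figure)
Black → ×1 multiplier
Brown → ±1% tolerance
41 × 1 = 41 Ω
Allowed range: 40.59 Ω to 41.41 Ω.
40.15 ohms lies outside that range.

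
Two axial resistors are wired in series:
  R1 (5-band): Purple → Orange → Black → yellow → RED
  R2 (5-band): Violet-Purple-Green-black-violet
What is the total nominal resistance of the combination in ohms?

7300775 Ω

R1: violet, orange, black → 730; yellow ×10^4 → 7300000 Ω.
R2: violet, violet, green → 775; black ×1 → 775 Ω.
Series: 7300000 + 775 = 7300775 Ω.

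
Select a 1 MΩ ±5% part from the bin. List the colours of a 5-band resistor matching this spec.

1000000 Ω = 100 × 10^4.
1 → brown
0 → black
0 → black
Multiplier 10^4 → yellow.
±5% tolerance → gold.

brown, black, black, yellow, gold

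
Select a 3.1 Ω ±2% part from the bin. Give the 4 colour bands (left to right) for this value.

3.1 Ω = 31 × 10^-1.
3 → orange
1 → brown
Multiplier 10^-1 → gold.
±2% tolerance → red.

orange, brown, gold, red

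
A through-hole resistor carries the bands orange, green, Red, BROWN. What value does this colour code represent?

Orange → 3 (first significant figure)
Green → 5 (second significant figure)
Red → ×10^2 multiplier
35 × 100 = 3500 Ω

3500 Ω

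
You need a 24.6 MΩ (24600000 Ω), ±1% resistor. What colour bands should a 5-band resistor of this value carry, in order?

24600000 Ω = 246 × 10^5.
2 → red
4 → yellow
6 → blue
Multiplier 10^5 → green.
±1% tolerance → brown.

red, yellow, blue, green, brown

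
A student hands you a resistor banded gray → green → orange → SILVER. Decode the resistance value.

Grey → 8 (first significant figure)
Green → 5 (second significant figure)
Orange → ×10^3 multiplier
85 × 1000 = 85000 Ω

85000 Ω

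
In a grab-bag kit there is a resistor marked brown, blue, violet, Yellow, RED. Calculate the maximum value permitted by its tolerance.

1703400 Ω

Brown → 1 (first significant figure)
Blue → 6 (second significant figure)
Violet → 7 (third significant figure)
Yellow → ×10^4 multiplier
Red → ±2% tolerance
167 × 10000 = 1670000 Ω
Maximum = 1670000 × (1 + 2/100) = 1703400 Ω.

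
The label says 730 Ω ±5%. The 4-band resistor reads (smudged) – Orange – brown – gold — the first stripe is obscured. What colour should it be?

violet

730 Ω = 73 × 10^1.
The first band gives digit 7 of the significand, and 7 is violet.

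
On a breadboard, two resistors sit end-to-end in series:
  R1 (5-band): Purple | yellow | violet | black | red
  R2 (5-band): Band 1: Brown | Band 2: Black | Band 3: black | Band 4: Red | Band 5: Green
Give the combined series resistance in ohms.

10747 Ω

R1: violet, yellow, violet → 747; black ×1 → 747 Ω.
R2: brown, black, black → 100; red ×10^2 → 10000 Ω.
Series: 747 + 10000 = 10747 Ω.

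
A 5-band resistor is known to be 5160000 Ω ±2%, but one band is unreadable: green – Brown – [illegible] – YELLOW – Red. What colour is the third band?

5160000 Ω = 516 × 10^4.
The third band gives digit 6 of the significand, and 6 is blue.

blue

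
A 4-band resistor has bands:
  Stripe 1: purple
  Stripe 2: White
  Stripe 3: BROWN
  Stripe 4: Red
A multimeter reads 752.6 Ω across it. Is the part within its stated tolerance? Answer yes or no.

Violet → 7 (first significant figure)
White → 9 (second significant figure)
Brown → ×10 multiplier
Red → ±2% tolerance
79 × 10 = 790 Ω
Allowed range: 774.2 Ω to 805.8 Ω.
752.6 Ω lies outside that range.

no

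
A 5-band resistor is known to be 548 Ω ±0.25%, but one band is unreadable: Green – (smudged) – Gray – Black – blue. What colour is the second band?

548 Ω = 548 × 10^0.
The second band gives digit 4 of the significand, and 4 is yellow.

yellow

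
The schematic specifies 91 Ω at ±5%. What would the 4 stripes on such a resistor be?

91 Ω = 91 × 10^0.
9 → white
1 → brown
Multiplier 10^0 → black.
±5% tolerance → gold.

white, brown, black, gold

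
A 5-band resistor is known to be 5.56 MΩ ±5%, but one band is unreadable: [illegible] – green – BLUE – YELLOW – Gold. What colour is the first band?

green

5560000 Ω = 556 × 10^4.
The first band gives digit 5 of the significand, and 5 is green.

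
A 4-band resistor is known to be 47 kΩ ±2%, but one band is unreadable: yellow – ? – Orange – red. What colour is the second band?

violet

47000 Ω = 47 × 10^3.
The second band gives digit 7 of the significand, and 7 is violet.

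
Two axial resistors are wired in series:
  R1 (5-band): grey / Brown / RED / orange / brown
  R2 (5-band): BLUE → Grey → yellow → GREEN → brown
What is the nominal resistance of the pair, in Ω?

69212000 Ω

R1: grey, brown, red → 812; orange ×10^3 → 812000 Ω.
R2: blue, grey, yellow → 684; green ×10^5 → 68400000 Ω.
Series: 812000 + 68400000 = 69212000 Ω.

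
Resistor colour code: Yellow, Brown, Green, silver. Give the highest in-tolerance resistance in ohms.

Yellow → 4 (first significant figure)
Brown → 1 (second significant figure)
Green → ×10^5 multiplier
Silver → ±10% tolerance
41 × 100000 = 4100000 Ω
Highest = 4100000 × (1 + 10/100) = 4510000 Ω.

4510000 Ω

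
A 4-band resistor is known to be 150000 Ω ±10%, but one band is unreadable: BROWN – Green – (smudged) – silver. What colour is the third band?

150000 Ω = 15 × 10^4.
The third band is the multiplier, 10^4, which is yellow.

yellow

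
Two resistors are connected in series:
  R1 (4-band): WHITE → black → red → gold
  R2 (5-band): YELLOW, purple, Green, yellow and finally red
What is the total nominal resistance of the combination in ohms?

4759000 Ω

R1: white, black → 90; red ×10^2 → 9000 Ω.
R2: yellow, violet, green → 475; yellow ×10^4 → 4750000 Ω.
Series: 9000 + 4750000 = 4759000 Ω.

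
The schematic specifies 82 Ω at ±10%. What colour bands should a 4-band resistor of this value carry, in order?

82 Ω = 82 × 10^0.
8 → grey
2 → red
Multiplier 10^0 → black.
±10% tolerance → silver.

grey, red, black, silver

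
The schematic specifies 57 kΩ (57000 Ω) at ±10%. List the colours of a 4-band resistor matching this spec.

57000 Ω = 57 × 10^3.
5 → green
7 → violet
Multiplier 10^3 → orange.
±10% tolerance → silver.

green, violet, orange, silver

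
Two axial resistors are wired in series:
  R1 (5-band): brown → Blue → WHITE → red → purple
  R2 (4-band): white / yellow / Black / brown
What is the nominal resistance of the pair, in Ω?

16994 Ω

R1: brown, blue, white → 169; red ×10^2 → 16900 Ω.
R2: white, yellow → 94; black ×1 → 94 Ω.
Series: 16900 + 94 = 16994 Ω.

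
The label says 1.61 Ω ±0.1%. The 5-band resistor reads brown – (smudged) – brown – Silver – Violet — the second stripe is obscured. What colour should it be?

1.61 Ω = 161 × 10^-2.
The second band gives digit 6 of the significand, and 6 is blue.

blue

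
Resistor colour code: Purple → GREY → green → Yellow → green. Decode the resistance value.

Violet → 7 (first significant figure)
Grey → 8 (second significant figure)
Green → 5 (third significant figure)
Yellow → ×10^4 multiplier
785 × 10000 = 7850000 Ω

7850000 Ω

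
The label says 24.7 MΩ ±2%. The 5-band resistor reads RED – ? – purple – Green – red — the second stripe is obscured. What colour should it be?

24700000 Ω = 247 × 10^5.
The second band gives digit 4 of the significand, and 4 is yellow.

yellow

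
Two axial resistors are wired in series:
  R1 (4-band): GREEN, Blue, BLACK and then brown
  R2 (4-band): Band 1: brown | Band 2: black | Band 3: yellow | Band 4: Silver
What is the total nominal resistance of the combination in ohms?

100056 Ω

R1: green, blue → 56; black ×1 → 56 Ω.
R2: brown, black → 10; yellow ×10^4 → 100000 Ω.
Series: 56 + 100000 = 100056 Ω.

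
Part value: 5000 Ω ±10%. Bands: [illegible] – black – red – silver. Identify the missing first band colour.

green

5000 Ω = 50 × 10^2.
The first band gives digit 5 of the significand, and 5 is green.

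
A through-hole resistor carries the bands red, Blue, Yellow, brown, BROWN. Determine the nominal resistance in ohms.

Red → 2 (first significant figure)
Blue → 6 (second significant figure)
Yellow → 4 (third significant figure)
Brown → ×10 multiplier
264 × 10 = 2640 Ω

2640 Ω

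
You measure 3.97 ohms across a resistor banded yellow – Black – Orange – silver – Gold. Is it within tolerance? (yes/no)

Yellow → 4 (first significant figure)
Black → 0 (second significant figure)
Orange → 3 (third significant figure)
Silver → ×0.01 multiplier
Gold → ±5% tolerance
403 × 0.01 = 4.03 Ω
Allowed range: 3.8285 Ω to 4.2315 Ω.
3.97 ohms lies inside that range.

yes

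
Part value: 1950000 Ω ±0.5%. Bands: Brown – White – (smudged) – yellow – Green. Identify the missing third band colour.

green

1950000 Ω = 195 × 10^4.
The third band gives digit 5 of the significand, and 5 is green.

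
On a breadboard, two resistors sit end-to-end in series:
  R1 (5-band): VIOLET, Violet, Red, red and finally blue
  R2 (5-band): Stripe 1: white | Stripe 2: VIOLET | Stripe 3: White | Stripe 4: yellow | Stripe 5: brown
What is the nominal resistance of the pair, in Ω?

R1: violet, violet, red → 772; red ×10^2 → 77200 Ω.
R2: white, violet, white → 979; yellow ×10^4 → 9790000 Ω.
Series: 77200 + 9790000 = 9867200 Ω.

9867200 Ω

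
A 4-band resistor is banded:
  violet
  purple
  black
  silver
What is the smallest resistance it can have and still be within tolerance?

69.3 Ω

Violet → 7 (first significant figure)
Violet → 7 (second significant figure)
Black → ×1 multiplier
Silver → ±10% tolerance
77 × 1 = 77 Ω
Smallest = 77 × (1 − 10/100) = 69.3 Ω.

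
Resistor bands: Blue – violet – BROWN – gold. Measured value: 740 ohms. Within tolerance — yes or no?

no

Blue → 6 (first significant figure)
Violet → 7 (second significant figure)
Brown → ×10 multiplier
Gold → ±5% tolerance
67 × 10 = 670 Ω
Allowed range: 636.5 Ω to 703.5 Ω.
740 ohms lies outside that range.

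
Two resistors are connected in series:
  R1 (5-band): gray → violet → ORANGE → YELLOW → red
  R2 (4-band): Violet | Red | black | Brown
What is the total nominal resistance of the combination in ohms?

R1: grey, violet, orange → 873; yellow ×10^4 → 8730000 Ω.
R2: violet, red → 72; black ×1 → 72 Ω.
Series: 8730000 + 72 = 8730072 Ω.

8730072 Ω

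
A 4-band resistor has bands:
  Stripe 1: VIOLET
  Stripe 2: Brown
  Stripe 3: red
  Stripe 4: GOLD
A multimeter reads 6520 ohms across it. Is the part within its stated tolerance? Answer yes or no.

no

Violet → 7 (first significant figure)
Brown → 1 (second significant figure)
Red → ×10^2 multiplier
Gold → ±5% tolerance
71 × 100 = 7100 Ω
Allowed range: 6745 Ω to 7455 Ω.
6520 ohms lies outside that range.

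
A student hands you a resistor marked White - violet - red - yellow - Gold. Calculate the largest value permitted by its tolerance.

White → 9 (first significant figure)
Violet → 7 (second significant figure)
Red → 2 (third significant figure)
Yellow → ×10^4 multiplier
Gold → ±5% tolerance
972 × 10000 = 9720000 Ω
Largest = 9720000 × (1 + 5/100) = 10206000 Ω.

10206000 Ω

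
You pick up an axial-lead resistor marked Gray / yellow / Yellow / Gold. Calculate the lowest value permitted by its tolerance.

798000 Ω

Grey → 8 (first significant figure)
Yellow → 4 (second significant figure)
Yellow → ×10^4 multiplier
Gold → ±5% tolerance
84 × 10000 = 840000 Ω
Lowest = 840000 × (1 − 5/100) = 798000 Ω.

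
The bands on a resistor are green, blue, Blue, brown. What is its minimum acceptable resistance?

Green → 5 (first significant figure)
Blue → 6 (second significant figure)
Blue → ×10^6 multiplier
Brown → ±1% tolerance
56 × 1000000 = 56000000 Ω
Minimum = 56000000 × (1 − 1/100) = 55440000 Ω.

55440000 Ω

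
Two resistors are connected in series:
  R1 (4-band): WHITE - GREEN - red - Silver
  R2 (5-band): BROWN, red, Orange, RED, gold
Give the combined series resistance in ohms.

R1: white, green → 95; red ×10^2 → 9500 Ω.
R2: brown, red, orange → 123; red ×10^2 → 12300 Ω.
Series: 9500 + 12300 = 21800 Ω.

21800 Ω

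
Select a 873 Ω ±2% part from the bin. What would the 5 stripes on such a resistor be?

873 Ω = 873 × 10^0.
8 → grey
7 → violet
3 → orange
Multiplier 10^0 → black.
±2% tolerance → red.

grey, violet, orange, black, red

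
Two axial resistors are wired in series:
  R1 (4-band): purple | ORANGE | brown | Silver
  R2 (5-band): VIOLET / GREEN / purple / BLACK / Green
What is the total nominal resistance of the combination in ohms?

1487 Ω

R1: violet, orange → 73; brown ×10 → 730 Ω.
R2: violet, green, violet → 757; black ×1 → 757 Ω.
Series: 730 + 757 = 1487 Ω.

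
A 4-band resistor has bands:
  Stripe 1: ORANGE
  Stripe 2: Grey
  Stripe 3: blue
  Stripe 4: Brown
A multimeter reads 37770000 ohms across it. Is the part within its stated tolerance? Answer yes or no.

Orange → 3 (first significant figure)
Grey → 8 (second significant figure)
Blue → ×10^6 multiplier
Brown → ±1% tolerance
38 × 1000000 = 38000000 Ω
Allowed range: 37620000 Ω to 38380000 Ω.
37770000 ohms lies inside that range.

yes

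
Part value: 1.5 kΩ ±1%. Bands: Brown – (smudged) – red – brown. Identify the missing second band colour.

green

1500 Ω = 15 × 10^2.
The second band gives digit 5 of the significand, and 5 is green.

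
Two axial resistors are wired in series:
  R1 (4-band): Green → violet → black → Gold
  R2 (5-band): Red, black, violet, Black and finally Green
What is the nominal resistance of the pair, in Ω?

264 Ω

R1: green, violet → 57; black ×1 → 57 Ω.
R2: red, black, violet → 207; black ×1 → 207 Ω.
Series: 57 + 207 = 264 Ω.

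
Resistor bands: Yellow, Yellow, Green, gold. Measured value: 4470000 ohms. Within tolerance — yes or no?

yes

Yellow → 4 (first significant figure)
Yellow → 4 (second significant figure)
Green → ×10^5 multiplier
Gold → ±5% tolerance
44 × 100000 = 4400000 Ω
Allowed range: 4180000 Ω to 4620000 Ω.
4470000 ohms lies inside that range.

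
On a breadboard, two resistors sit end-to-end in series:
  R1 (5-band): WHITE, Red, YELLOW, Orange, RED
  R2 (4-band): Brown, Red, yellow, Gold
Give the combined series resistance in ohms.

R1: white, red, yellow → 924; orange ×10^3 → 924000 Ω.
R2: brown, red → 12; yellow ×10^4 → 120000 Ω.
Series: 924000 + 120000 = 1044000 Ω.

1044000 Ω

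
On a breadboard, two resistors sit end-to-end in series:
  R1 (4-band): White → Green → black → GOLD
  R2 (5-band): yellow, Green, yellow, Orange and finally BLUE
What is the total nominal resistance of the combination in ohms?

R1: white, green → 95; black ×1 → 95 Ω.
R2: yellow, green, yellow → 454; orange ×10^3 → 454000 Ω.
Series: 95 + 454000 = 454095 Ω.

454095 Ω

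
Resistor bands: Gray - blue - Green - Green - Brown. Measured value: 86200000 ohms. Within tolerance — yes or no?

Grey → 8 (first significant figure)
Blue → 6 (second significant figure)
Green → 5 (third significant figure)
Green → ×10^5 multiplier
Brown → ±1% tolerance
865 × 100000 = 86500000 Ω
Allowed range: 85635000 Ω to 87365000 Ω.
86200000 ohms lies inside that range.

yes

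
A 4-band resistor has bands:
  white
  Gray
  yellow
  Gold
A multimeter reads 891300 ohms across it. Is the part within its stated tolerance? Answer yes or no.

White → 9 (first significant figure)
Grey → 8 (second significant figure)
Yellow → ×10^4 multiplier
Gold → ±5% tolerance
98 × 10000 = 980000 Ω
Allowed range: 931000 Ω to 1029000 Ω.
891300 ohms lies outside that range.

no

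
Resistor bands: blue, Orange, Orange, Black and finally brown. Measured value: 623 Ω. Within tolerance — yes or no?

no

Blue → 6 (first significant figure)
Orange → 3 (second significant figure)
Orange → 3 (third significant figure)
Black → ×1 multiplier
Brown → ±1% tolerance
633 × 1 = 633 Ω
Allowed range: 626.67 Ω to 639.33 Ω.
623 Ω lies outside that range.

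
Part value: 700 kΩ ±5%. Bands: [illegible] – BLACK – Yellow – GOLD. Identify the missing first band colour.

violet

700000 Ω = 70 × 10^4.
The first band gives digit 7 of the significand, and 7 is violet.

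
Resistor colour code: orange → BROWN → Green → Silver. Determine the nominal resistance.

3100000 Ω

Orange → 3 (first significant figure)
Brown → 1 (second significant figure)
Green → ×10^5 multiplier
31 × 100000 = 3100000 Ω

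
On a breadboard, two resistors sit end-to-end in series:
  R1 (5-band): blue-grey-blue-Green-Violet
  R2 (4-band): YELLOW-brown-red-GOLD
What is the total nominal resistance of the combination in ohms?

R1: blue, grey, blue → 686; green ×10^5 → 68600000 Ω.
R2: yellow, brown → 41; red ×10^2 → 4100 Ω.
Series: 68600000 + 4100 = 68604100 Ω.

68604100 Ω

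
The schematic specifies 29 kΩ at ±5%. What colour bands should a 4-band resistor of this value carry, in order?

29000 Ω = 29 × 10^3.
2 → red
9 → white
Multiplier 10^3 → orange.
±5% tolerance → gold.

red, white, orange, gold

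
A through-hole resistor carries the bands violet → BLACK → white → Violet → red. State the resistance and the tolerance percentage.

Violet → 7 (first significant figure)
Black → 0 (second significant figure)
White → 9 (third significant figure)
Violet → ×10^7 multiplier
Red → ±2% tolerance
709 × 10000000 = 7090000000 Ω

7090000000 Ω ±2%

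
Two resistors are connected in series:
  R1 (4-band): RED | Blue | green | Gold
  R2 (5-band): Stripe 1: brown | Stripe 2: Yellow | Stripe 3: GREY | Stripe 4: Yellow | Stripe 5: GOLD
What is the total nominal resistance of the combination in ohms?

4080000 Ω

R1: red, blue → 26; green ×10^5 → 2600000 Ω.
R2: brown, yellow, grey → 148; yellow ×10^4 → 1480000 Ω.
Series: 2600000 + 1480000 = 4080000 Ω.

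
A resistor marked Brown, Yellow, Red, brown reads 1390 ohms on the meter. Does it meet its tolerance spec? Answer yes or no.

Brown → 1 (first significant figure)
Yellow → 4 (second significant figure)
Red → ×10^2 multiplier
Brown → ±1% tolerance
14 × 100 = 1400 Ω
Allowed range: 1386 Ω to 1414 Ω.
1390 ohms lies inside that range.

yes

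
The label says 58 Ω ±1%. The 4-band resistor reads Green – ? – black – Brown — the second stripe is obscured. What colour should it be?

58 Ω = 58 × 10^0.
The second band gives digit 8 of the significand, and 8 is grey.

grey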